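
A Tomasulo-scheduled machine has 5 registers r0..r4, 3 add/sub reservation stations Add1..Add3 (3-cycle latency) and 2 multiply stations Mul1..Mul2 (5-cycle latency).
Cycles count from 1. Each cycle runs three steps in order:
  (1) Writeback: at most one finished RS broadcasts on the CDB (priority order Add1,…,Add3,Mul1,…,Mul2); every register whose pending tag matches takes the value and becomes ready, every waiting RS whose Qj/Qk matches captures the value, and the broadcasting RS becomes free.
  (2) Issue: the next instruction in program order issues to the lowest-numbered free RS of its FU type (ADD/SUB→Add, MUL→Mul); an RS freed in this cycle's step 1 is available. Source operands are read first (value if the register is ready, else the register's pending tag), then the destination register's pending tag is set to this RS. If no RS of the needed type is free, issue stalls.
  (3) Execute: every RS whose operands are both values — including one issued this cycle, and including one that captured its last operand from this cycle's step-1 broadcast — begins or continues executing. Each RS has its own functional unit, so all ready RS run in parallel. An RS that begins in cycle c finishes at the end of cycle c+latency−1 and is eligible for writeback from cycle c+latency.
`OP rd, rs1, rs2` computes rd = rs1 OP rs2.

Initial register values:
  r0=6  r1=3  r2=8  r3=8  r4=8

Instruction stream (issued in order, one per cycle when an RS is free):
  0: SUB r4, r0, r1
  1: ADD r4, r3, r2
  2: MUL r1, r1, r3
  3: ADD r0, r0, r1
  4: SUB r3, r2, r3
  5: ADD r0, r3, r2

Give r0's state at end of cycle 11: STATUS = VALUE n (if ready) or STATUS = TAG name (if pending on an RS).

STATUS = VALUE 8

c1: issue SUB r4<-Add1 | r0:6,r1:3,r2:8,r3:8,r4:Add1
c2: issue ADD r4<-Add2 | r0:6,r1:3,r2:8,r3:8,r4:Add2
c3: issue MUL r1<-Mul1 | r0:6,r1:Mul1,r2:8,r3:8,r4:Add2
c4: CDB Add1=3; issue ADD r0<-Add1 | r0:Add1,r1:Mul1,r2:8,r3:8,r4:Add2
c5: CDB Add2=16; issue SUB r3<-Add2 | r0:Add1,r1:Mul1,r2:8,r3:Add2,r4:16
c6: issue ADD r0<-Add3 | r0:Add3,r1:Mul1,r2:8,r3:Add2,r4:16
c7: - | r0:Add3,r1:Mul1,r2:8,r3:Add2,r4:16
c8: CDB Add2=0 | r0:Add3,r1:Mul1,r2:8,r3:0,r4:16
c9: CDB Mul1=24 | r0:Add3,r1:24,r2:8,r3:0,r4:16
c10: - | r0:Add3,r1:24,r2:8,r3:0,r4:16
c11: CDB Add3=8 | r0:8,r1:24,r2:8,r3:0,r4:16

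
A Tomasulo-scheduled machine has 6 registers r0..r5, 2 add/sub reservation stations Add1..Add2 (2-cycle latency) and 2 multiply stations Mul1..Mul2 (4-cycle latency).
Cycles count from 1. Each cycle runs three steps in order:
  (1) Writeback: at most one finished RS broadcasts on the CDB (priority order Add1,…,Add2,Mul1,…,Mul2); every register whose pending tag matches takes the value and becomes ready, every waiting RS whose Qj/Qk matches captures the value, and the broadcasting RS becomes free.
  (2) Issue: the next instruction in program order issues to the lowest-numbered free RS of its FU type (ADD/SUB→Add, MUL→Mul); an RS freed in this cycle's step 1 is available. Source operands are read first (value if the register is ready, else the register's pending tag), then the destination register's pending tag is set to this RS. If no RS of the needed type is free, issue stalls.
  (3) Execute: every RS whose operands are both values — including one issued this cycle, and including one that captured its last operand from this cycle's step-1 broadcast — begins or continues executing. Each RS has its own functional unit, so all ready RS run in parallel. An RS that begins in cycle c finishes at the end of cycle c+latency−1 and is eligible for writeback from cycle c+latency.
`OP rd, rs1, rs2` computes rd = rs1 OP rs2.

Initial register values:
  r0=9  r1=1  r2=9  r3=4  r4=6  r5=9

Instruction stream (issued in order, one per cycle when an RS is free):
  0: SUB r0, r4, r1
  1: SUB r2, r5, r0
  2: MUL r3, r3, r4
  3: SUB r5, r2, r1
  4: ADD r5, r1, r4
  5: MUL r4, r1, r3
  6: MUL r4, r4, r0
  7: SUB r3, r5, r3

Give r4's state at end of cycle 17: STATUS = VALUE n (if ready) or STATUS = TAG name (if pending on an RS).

cycle 1: issue SUB r0<-Add1 // r0:Add1,r1:1,r2:9,r3:4,r4:6,r5:9
cycle 2: issue SUB r2<-Add2 // r0:Add1,r1:1,r2:Add2,r3:4,r4:6,r5:9
cycle 3: CDB Add1=5; issue MUL r3<-Mul1 // r0:5,r1:1,r2:Add2,r3:Mul1,r4:6,r5:9
cycle 4: issue SUB r5<-Add1 // r0:5,r1:1,r2:Add2,r3:Mul1,r4:6,r5:Add1
cycle 5: CDB Add2=4; issue ADD r5<-Add2 // r0:5,r1:1,r2:4,r3:Mul1,r4:6,r5:Add2
cycle 6: issue MUL r4<-Mul2 // r0:5,r1:1,r2:4,r3:Mul1,r4:Mul2,r5:Add2
cycle 7: CDB Add1=3; stall // r0:5,r1:1,r2:4,r3:Mul1,r4:Mul2,r5:Add2
cycle 8: CDB Add2=7; stall // r0:5,r1:1,r2:4,r3:Mul1,r4:Mul2,r5:7
cycle 9: CDB Mul1=24; issue MUL r4<-Mul1 // r0:5,r1:1,r2:4,r3:24,r4:Mul1,r5:7
cycle 10: issue SUB r3<-Add1 // r0:5,r1:1,r2:4,r3:Add1,r4:Mul1,r5:7
cycle 11: - // r0:5,r1:1,r2:4,r3:Add1,r4:Mul1,r5:7
cycle 12: CDB Add1=-17 // r0:5,r1:1,r2:4,r3:-17,r4:Mul1,r5:7
cycle 13: CDB Mul2=24 // r0:5,r1:1,r2:4,r3:-17,r4:Mul1,r5:7
cycle 14: - // r0:5,r1:1,r2:4,r3:-17,r4:Mul1,r5:7
cycle 15: - // r0:5,r1:1,r2:4,r3:-17,r4:Mul1,r5:7
cycle 16: - // r0:5,r1:1,r2:4,r3:-17,r4:Mul1,r5:7
cycle 17: CDB Mul1=120 // r0:5,r1:1,r2:4,r3:-17,r4:120,r5:7

STATUS = VALUE 120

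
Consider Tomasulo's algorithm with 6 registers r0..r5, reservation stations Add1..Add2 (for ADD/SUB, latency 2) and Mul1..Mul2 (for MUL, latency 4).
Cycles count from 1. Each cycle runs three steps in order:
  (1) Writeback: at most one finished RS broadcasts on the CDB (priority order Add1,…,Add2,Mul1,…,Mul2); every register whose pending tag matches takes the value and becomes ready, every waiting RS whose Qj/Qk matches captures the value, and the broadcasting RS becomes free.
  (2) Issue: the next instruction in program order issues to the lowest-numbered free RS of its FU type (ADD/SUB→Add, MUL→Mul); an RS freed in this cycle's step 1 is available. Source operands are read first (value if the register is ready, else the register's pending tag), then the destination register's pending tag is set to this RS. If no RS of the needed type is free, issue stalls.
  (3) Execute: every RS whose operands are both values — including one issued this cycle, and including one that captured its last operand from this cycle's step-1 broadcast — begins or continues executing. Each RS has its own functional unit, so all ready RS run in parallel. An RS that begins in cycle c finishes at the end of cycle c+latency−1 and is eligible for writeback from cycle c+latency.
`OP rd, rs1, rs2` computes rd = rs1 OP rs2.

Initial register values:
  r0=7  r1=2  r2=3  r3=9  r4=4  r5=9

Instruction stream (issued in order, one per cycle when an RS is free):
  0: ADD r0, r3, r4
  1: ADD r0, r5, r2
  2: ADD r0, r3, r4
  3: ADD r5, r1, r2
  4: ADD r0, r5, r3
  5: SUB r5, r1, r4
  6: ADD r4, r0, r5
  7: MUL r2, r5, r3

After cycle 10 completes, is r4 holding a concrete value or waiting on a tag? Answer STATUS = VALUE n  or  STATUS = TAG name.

cycle 1: issue ADD r0<-Add1 // r0:Add1,r1:2,r2:3,r3:9,r4:4,r5:9
cycle 2: issue ADD r0<-Add2 // r0:Add2,r1:2,r2:3,r3:9,r4:4,r5:9
cycle 3: CDB Add1=13; issue ADD r0<-Add1 // r0:Add1,r1:2,r2:3,r3:9,r4:4,r5:9
cycle 4: CDB Add2=12; issue ADD r5<-Add2 // r0:Add1,r1:2,r2:3,r3:9,r4:4,r5:Add2
cycle 5: CDB Add1=13; issue ADD r0<-Add1 // r0:Add1,r1:2,r2:3,r3:9,r4:4,r5:Add2
cycle 6: CDB Add2=5; issue SUB r5<-Add2 // r0:Add1,r1:2,r2:3,r3:9,r4:4,r5:Add2
cycle 7: stall // r0:Add1,r1:2,r2:3,r3:9,r4:4,r5:Add2
cycle 8: CDB Add1=14; issue ADD r4<-Add1 // r0:14,r1:2,r2:3,r3:9,r4:Add1,r5:Add2
cycle 9: CDB Add2=-2; issue MUL r2<-Mul1 // r0:14,r1:2,r2:Mul1,r3:9,r4:Add1,r5:-2
cycle 10: - // r0:14,r1:2,r2:Mul1,r3:9,r4:Add1,r5:-2

STATUS = TAG Add1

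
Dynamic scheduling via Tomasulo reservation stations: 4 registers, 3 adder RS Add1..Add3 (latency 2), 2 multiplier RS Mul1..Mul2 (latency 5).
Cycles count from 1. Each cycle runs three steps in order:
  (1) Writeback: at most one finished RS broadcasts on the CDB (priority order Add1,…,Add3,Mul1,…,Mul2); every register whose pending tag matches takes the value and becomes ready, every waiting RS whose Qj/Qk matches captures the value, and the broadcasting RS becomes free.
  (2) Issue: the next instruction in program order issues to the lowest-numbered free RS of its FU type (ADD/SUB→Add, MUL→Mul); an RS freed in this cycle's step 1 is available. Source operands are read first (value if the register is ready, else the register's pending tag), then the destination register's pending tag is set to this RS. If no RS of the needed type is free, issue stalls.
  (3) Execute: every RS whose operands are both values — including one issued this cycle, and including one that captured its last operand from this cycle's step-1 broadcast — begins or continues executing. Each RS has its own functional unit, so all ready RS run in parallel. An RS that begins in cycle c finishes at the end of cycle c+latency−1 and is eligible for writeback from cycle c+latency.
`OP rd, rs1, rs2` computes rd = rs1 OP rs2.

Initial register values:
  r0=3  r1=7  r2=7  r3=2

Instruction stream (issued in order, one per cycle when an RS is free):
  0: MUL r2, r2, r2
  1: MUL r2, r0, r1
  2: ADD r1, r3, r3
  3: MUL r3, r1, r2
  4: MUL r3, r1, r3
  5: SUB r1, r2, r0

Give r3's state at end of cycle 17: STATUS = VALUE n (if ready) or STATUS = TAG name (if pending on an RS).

c1: issue MUL r2<-Mul1 | r0:3,r1:7,r2:Mul1,r3:2
c2: issue MUL r2<-Mul2 | r0:3,r1:7,r2:Mul2,r3:2
c3: issue ADD r1<-Add1 | r0:3,r1:Add1,r2:Mul2,r3:2
c4: stall | r0:3,r1:Add1,r2:Mul2,r3:2
c5: CDB Add1=4; stall | r0:3,r1:4,r2:Mul2,r3:2
c6: CDB Mul1=49; issue MUL r3<-Mul1 | r0:3,r1:4,r2:Mul2,r3:Mul1
c7: CDB Mul2=21; issue MUL r3<-Mul2 | r0:3,r1:4,r2:21,r3:Mul2
c8: issue SUB r1<-Add1 | r0:3,r1:Add1,r2:21,r3:Mul2
c9: - | r0:3,r1:Add1,r2:21,r3:Mul2
c10: CDB Add1=18 | r0:3,r1:18,r2:21,r3:Mul2
c11: - | r0:3,r1:18,r2:21,r3:Mul2
c12: CDB Mul1=84 | r0:3,r1:18,r2:21,r3:Mul2
c13: - | r0:3,r1:18,r2:21,r3:Mul2
c14: - | r0:3,r1:18,r2:21,r3:Mul2
c15: - | r0:3,r1:18,r2:21,r3:Mul2
c16: - | r0:3,r1:18,r2:21,r3:Mul2
c17: CDB Mul2=336 | r0:3,r1:18,r2:21,r3:336

STATUS = VALUE 336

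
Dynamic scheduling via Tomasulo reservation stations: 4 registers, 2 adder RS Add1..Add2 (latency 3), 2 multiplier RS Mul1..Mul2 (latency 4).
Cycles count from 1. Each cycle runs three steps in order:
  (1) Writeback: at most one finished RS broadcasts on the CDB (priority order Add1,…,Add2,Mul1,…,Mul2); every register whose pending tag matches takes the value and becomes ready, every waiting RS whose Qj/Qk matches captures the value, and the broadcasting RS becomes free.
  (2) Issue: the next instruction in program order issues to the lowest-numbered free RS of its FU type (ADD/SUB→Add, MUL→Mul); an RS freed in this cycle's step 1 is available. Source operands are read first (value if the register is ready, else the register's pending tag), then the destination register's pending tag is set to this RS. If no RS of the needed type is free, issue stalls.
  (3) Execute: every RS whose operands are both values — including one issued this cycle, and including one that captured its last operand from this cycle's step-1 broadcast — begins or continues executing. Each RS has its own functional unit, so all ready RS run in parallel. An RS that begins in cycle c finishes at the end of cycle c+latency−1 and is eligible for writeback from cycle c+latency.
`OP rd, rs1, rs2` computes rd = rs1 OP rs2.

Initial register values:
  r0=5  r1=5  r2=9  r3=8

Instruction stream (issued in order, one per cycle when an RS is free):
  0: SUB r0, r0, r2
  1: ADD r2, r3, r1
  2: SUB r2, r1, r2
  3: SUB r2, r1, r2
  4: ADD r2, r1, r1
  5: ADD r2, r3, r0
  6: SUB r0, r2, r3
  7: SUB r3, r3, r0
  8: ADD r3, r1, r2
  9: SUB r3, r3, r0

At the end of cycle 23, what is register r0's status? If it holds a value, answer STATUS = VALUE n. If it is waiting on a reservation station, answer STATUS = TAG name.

cycle 1: issue SUB r0<-Add1 // r0:Add1,r1:5,r2:9,r3:8
cycle 2: issue ADD r2<-Add2 // r0:Add1,r1:5,r2:Add2,r3:8
cycle 3: stall // r0:Add1,r1:5,r2:Add2,r3:8
cycle 4: CDB Add1=-4; issue SUB r2<-Add1 // r0:-4,r1:5,r2:Add1,r3:8
cycle 5: CDB Add2=13; issue SUB r2<-Add2 // r0:-4,r1:5,r2:Add2,r3:8
cycle 6: stall // r0:-4,r1:5,r2:Add2,r3:8
cycle 7: stall // r0:-4,r1:5,r2:Add2,r3:8
cycle 8: CDB Add1=-8; issue ADD r2<-Add1 // r0:-4,r1:5,r2:Add1,r3:8
cycle 9: stall // r0:-4,r1:5,r2:Add1,r3:8
cycle 10: stall // r0:-4,r1:5,r2:Add1,r3:8
cycle 11: CDB Add1=10; issue ADD r2<-Add1 // r0:-4,r1:5,r2:Add1,r3:8
cycle 12: CDB Add2=13; issue SUB r0<-Add2 // r0:Add2,r1:5,r2:Add1,r3:8
cycle 13: stall // r0:Add2,r1:5,r2:Add1,r3:8
cycle 14: CDB Add1=4; issue SUB r3<-Add1 // r0:Add2,r1:5,r2:4,r3:Add1
cycle 15: stall // r0:Add2,r1:5,r2:4,r3:Add1
cycle 16: stall // r0:Add2,r1:5,r2:4,r3:Add1
cycle 17: CDB Add2=-4; issue ADD r3<-Add2 // r0:-4,r1:5,r2:4,r3:Add2
cycle 18: stall // r0:-4,r1:5,r2:4,r3:Add2
cycle 19: stall // r0:-4,r1:5,r2:4,r3:Add2
cycle 20: CDB Add1=12; issue SUB r3<-Add1 // r0:-4,r1:5,r2:4,r3:Add1
cycle 21: CDB Add2=9 // r0:-4,r1:5,r2:4,r3:Add1
cycle 22: - // r0:-4,r1:5,r2:4,r3:Add1
cycle 23: - // r0:-4,r1:5,r2:4,r3:Add1

STATUS = VALUE -4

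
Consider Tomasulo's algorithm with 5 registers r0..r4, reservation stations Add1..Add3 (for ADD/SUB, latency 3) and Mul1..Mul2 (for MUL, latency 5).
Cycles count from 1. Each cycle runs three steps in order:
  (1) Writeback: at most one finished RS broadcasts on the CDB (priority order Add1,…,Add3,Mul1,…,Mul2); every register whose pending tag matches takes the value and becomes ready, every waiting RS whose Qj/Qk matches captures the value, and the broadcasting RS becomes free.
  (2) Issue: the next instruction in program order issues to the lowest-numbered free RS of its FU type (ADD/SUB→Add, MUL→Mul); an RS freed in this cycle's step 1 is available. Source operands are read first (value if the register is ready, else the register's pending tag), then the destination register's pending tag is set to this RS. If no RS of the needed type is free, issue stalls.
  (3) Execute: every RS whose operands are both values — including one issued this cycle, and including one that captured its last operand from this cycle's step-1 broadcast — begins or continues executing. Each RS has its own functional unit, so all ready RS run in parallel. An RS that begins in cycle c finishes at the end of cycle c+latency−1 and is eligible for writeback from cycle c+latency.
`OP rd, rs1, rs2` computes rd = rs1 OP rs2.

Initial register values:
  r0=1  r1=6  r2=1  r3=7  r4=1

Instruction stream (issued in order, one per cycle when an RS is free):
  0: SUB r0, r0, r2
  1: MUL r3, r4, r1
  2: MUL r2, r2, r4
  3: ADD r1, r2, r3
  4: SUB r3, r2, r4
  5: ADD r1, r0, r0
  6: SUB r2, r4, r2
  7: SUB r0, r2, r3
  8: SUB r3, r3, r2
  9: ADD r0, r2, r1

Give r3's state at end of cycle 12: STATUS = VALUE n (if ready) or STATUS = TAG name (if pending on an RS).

STATUS = TAG Add2

  c1: issue SUB r0<-Add1  regs: r0:Add1,r1:6,r2:1,r3:7,r4:1
  c2: issue MUL r3<-Mul1  regs: r0:Add1,r1:6,r2:1,r3:Mul1,r4:1
  c3: issue MUL r2<-Mul2  regs: r0:Add1,r1:6,r2:Mul2,r3:Mul1,r4:1
  c4: CDB Add1=0; issue ADD r1<-Add1  regs: r0:0,r1:Add1,r2:Mul2,r3:Mul1,r4:1
  c5: issue SUB r3<-Add2  regs: r0:0,r1:Add1,r2:Mul2,r3:Add2,r4:1
  c6: issue ADD r1<-Add3  regs: r0:0,r1:Add3,r2:Mul2,r3:Add2,r4:1
  c7: CDB Mul1=6; stall  regs: r0:0,r1:Add3,r2:Mul2,r3:Add2,r4:1
  c8: CDB Mul2=1; stall  regs: r0:0,r1:Add3,r2:1,r3:Add2,r4:1
  c9: CDB Add3=0; issue SUB r2<-Add3  regs: r0:0,r1:0,r2:Add3,r3:Add2,r4:1
  c10: stall  regs: r0:0,r1:0,r2:Add3,r3:Add2,r4:1
  c11: CDB Add1=7; issue SUB r0<-Add1  regs: r0:Add1,r1:0,r2:Add3,r3:Add2,r4:1
  c12: CDB Add2=0; issue SUB r3<-Add2  regs: r0:Add1,r1:0,r2:Add3,r3:Add2,r4:1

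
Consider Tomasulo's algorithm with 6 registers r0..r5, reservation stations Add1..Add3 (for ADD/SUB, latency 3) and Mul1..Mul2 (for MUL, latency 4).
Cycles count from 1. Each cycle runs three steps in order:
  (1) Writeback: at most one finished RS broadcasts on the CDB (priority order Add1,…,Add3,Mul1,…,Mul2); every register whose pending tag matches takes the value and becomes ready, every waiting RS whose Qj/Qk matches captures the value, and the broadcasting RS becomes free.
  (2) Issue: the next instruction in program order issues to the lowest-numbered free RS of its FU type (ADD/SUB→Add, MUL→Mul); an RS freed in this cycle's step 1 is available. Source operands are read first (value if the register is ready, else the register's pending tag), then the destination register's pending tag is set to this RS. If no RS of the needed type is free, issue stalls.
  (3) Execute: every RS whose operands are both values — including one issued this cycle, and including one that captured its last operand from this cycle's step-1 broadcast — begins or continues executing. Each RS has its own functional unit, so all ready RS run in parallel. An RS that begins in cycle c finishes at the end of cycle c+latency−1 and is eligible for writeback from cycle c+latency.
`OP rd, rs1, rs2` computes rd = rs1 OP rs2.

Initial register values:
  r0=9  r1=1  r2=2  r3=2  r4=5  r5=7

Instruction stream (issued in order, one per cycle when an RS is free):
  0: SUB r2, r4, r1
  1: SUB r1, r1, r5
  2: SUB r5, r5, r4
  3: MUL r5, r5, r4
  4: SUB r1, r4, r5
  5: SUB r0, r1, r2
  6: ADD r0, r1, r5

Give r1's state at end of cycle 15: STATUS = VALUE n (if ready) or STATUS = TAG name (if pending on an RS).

  c1: issue SUB r2<-Add1  regs: r0:9,r1:1,r2:Add1,r3:2,r4:5,r5:7
  c2: issue SUB r1<-Add2  regs: r0:9,r1:Add2,r2:Add1,r3:2,r4:5,r5:7
  c3: issue SUB r5<-Add3  regs: r0:9,r1:Add2,r2:Add1,r3:2,r4:5,r5:Add3
  c4: CDB Add1=4; issue MUL r5<-Mul1  regs: r0:9,r1:Add2,r2:4,r3:2,r4:5,r5:Mul1
  c5: CDB Add2=-6; issue SUB r1<-Add1  regs: r0:9,r1:Add1,r2:4,r3:2,r4:5,r5:Mul1
  c6: CDB Add3=2; issue SUB r0<-Add2  regs: r0:Add2,r1:Add1,r2:4,r3:2,r4:5,r5:Mul1
  c7: issue ADD r0<-Add3  regs: r0:Add3,r1:Add1,r2:4,r3:2,r4:5,r5:Mul1
  c8: -  regs: r0:Add3,r1:Add1,r2:4,r3:2,r4:5,r5:Mul1
  c9: -  regs: r0:Add3,r1:Add1,r2:4,r3:2,r4:5,r5:Mul1
  c10: CDB Mul1=10  regs: r0:Add3,r1:Add1,r2:4,r3:2,r4:5,r5:10
  c11: -  regs: r0:Add3,r1:Add1,r2:4,r3:2,r4:5,r5:10
  c12: -  regs: r0:Add3,r1:Add1,r2:4,r3:2,r4:5,r5:10
  c13: CDB Add1=-5  regs: r0:Add3,r1:-5,r2:4,r3:2,r4:5,r5:10
  c14: -  regs: r0:Add3,r1:-5,r2:4,r3:2,r4:5,r5:10
  c15: -  regs: r0:Add3,r1:-5,r2:4,r3:2,r4:5,r5:10

STATUS = VALUE -5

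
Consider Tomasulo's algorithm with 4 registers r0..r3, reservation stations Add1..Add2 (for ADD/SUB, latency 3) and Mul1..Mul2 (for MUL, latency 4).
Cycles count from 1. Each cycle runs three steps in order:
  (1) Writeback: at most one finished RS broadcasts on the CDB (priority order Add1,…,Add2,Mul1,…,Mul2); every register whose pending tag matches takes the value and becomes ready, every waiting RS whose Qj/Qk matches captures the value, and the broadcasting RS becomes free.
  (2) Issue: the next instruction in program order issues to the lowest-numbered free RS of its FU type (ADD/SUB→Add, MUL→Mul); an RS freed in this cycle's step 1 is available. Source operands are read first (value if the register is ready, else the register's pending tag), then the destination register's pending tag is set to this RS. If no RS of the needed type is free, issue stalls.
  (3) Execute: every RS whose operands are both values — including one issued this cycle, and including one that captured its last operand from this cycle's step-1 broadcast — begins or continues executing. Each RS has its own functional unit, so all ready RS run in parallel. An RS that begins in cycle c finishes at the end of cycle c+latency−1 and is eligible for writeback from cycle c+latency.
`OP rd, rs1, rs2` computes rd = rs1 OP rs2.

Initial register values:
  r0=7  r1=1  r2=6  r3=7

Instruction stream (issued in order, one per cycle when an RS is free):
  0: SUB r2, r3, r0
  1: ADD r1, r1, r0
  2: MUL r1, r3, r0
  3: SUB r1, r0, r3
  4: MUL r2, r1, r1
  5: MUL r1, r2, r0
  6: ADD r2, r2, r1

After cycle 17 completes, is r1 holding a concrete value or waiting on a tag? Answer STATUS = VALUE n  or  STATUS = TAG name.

c1: issue SUB r2<-Add1 | r0:7,r1:1,r2:Add1,r3:7
c2: issue ADD r1<-Add2 | r0:7,r1:Add2,r2:Add1,r3:7
c3: issue MUL r1<-Mul1 | r0:7,r1:Mul1,r2:Add1,r3:7
c4: CDB Add1=0; issue SUB r1<-Add1 | r0:7,r1:Add1,r2:0,r3:7
c5: CDB Add2=8; issue MUL r2<-Mul2 | r0:7,r1:Add1,r2:Mul2,r3:7
c6: stall | r0:7,r1:Add1,r2:Mul2,r3:7
c7: CDB Add1=0; stall | r0:7,r1:0,r2:Mul2,r3:7
c8: CDB Mul1=49; issue MUL r1<-Mul1 | r0:7,r1:Mul1,r2:Mul2,r3:7
c9: issue ADD r2<-Add1 | r0:7,r1:Mul1,r2:Add1,r3:7
c10: - | r0:7,r1:Mul1,r2:Add1,r3:7
c11: CDB Mul2=0 | r0:7,r1:Mul1,r2:Add1,r3:7
c12: - | r0:7,r1:Mul1,r2:Add1,r3:7
c13: - | r0:7,r1:Mul1,r2:Add1,r3:7
c14: - | r0:7,r1:Mul1,r2:Add1,r3:7
c15: CDB Mul1=0 | r0:7,r1:0,r2:Add1,r3:7
c16: - | r0:7,r1:0,r2:Add1,r3:7
c17: - | r0:7,r1:0,r2:Add1,r3:7

STATUS = VALUE 0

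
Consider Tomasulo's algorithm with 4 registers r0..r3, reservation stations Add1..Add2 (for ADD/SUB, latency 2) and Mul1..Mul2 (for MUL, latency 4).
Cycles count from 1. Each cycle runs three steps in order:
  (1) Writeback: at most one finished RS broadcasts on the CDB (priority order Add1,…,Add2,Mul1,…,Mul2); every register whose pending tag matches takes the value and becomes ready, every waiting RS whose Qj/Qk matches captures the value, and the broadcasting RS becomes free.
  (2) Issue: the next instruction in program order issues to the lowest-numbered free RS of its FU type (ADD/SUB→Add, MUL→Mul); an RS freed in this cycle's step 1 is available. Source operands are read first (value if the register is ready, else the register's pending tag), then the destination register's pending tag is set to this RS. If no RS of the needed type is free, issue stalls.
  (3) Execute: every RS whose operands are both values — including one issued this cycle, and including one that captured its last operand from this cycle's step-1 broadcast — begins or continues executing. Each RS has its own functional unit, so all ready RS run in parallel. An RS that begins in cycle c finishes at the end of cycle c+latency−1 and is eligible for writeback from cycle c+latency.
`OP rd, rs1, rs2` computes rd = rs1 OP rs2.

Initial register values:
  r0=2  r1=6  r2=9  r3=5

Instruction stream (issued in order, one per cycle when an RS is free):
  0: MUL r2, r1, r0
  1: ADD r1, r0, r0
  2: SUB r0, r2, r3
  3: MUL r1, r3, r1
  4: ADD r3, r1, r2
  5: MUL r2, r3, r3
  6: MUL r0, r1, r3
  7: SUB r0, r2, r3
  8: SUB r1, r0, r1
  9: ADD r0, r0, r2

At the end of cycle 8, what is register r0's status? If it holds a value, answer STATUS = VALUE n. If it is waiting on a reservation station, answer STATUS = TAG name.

STATUS = TAG Mul2

c1: issue MUL r2<-Mul1 | r0:2,r1:6,r2:Mul1,r3:5
c2: issue ADD r1<-Add1 | r0:2,r1:Add1,r2:Mul1,r3:5
c3: issue SUB r0<-Add2 | r0:Add2,r1:Add1,r2:Mul1,r3:5
c4: CDB Add1=4; issue MUL r1<-Mul2 | r0:Add2,r1:Mul2,r2:Mul1,r3:5
c5: CDB Mul1=12; issue ADD r3<-Add1 | r0:Add2,r1:Mul2,r2:12,r3:Add1
c6: issue MUL r2<-Mul1 | r0:Add2,r1:Mul2,r2:Mul1,r3:Add1
c7: CDB Add2=7; stall | r0:7,r1:Mul2,r2:Mul1,r3:Add1
c8: CDB Mul2=20; issue MUL r0<-Mul2 | r0:Mul2,r1:20,r2:Mul1,r3:Add1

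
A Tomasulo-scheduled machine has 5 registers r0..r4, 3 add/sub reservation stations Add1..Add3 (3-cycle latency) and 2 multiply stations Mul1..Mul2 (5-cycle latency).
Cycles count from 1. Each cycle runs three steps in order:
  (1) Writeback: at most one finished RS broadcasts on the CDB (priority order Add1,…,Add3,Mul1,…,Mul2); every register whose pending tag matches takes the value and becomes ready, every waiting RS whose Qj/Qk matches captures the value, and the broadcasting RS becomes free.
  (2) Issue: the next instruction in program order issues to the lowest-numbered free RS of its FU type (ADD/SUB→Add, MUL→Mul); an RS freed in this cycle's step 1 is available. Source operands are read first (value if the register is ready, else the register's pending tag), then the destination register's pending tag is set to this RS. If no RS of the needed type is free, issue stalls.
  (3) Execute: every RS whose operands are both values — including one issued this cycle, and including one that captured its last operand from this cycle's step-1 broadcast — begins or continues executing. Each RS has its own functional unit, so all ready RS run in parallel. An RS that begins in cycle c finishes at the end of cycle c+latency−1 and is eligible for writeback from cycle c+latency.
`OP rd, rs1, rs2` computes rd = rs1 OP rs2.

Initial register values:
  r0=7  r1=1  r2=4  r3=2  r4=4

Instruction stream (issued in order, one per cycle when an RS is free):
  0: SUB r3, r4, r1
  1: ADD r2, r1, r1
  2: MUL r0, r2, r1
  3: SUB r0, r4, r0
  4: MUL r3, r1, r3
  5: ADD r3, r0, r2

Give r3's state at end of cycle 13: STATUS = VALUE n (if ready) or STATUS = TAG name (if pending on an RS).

STATUS = TAG Add2

cycle 1: issue SUB r3<-Add1 // r0:7,r1:1,r2:4,r3:Add1,r4:4
cycle 2: issue ADD r2<-Add2 // r0:7,r1:1,r2:Add2,r3:Add1,r4:4
cycle 3: issue MUL r0<-Mul1 // r0:Mul1,r1:1,r2:Add2,r3:Add1,r4:4
cycle 4: CDB Add1=3; issue SUB r0<-Add1 // r0:Add1,r1:1,r2:Add2,r3:3,r4:4
cycle 5: CDB Add2=2; issue MUL r3<-Mul2 // r0:Add1,r1:1,r2:2,r3:Mul2,r4:4
cycle 6: issue ADD r3<-Add2 // r0:Add1,r1:1,r2:2,r3:Add2,r4:4
cycle 7: - // r0:Add1,r1:1,r2:2,r3:Add2,r4:4
cycle 8: - // r0:Add1,r1:1,r2:2,r3:Add2,r4:4
cycle 9: - // r0:Add1,r1:1,r2:2,r3:Add2,r4:4
cycle 10: CDB Mul1=2 // r0:Add1,r1:1,r2:2,r3:Add2,r4:4
cycle 11: CDB Mul2=3 // r0:Add1,r1:1,r2:2,r3:Add2,r4:4
cycle 12: - // r0:Add1,r1:1,r2:2,r3:Add2,r4:4
cycle 13: CDB Add1=2 // r0:2,r1:1,r2:2,r3:Add2,r4:4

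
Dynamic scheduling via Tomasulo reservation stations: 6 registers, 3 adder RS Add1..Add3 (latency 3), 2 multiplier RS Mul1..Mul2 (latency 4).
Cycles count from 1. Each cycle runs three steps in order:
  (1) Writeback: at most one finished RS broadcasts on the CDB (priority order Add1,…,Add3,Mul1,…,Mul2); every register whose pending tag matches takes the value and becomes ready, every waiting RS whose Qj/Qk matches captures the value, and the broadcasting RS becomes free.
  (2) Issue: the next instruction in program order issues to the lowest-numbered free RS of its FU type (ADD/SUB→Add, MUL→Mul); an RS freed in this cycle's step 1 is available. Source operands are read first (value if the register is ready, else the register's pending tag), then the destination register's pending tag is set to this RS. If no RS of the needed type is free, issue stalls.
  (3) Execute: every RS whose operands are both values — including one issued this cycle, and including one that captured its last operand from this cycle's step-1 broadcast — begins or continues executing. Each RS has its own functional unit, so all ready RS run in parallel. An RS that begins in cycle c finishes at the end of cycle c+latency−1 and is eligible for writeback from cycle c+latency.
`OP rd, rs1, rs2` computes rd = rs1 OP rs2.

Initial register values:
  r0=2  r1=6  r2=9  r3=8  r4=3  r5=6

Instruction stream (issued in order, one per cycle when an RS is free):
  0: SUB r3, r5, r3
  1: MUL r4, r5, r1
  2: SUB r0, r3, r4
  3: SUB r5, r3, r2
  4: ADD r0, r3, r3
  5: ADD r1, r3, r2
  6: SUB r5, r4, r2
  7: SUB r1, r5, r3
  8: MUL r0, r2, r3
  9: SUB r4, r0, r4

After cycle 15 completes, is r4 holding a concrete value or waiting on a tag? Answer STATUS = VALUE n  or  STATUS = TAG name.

STATUS = TAG Add1

cycle 1: issue SUB r3<-Add1 // r0:2,r1:6,r2:9,r3:Add1,r4:3,r5:6
cycle 2: issue MUL r4<-Mul1 // r0:2,r1:6,r2:9,r3:Add1,r4:Mul1,r5:6
cycle 3: issue SUB r0<-Add2 // r0:Add2,r1:6,r2:9,r3:Add1,r4:Mul1,r5:6
cycle 4: CDB Add1=-2; issue SUB r5<-Add1 // r0:Add2,r1:6,r2:9,r3:-2,r4:Mul1,r5:Add1
cycle 5: issue ADD r0<-Add3 // r0:Add3,r1:6,r2:9,r3:-2,r4:Mul1,r5:Add1
cycle 6: CDB Mul1=36; stall // r0:Add3,r1:6,r2:9,r3:-2,r4:36,r5:Add1
cycle 7: CDB Add1=-11; issue ADD r1<-Add1 // r0:Add3,r1:Add1,r2:9,r3:-2,r4:36,r5:-11
cycle 8: CDB Add3=-4; issue SUB r5<-Add3 // r0:-4,r1:Add1,r2:9,r3:-2,r4:36,r5:Add3
cycle 9: CDB Add2=-38; issue SUB r1<-Add2 // r0:-4,r1:Add2,r2:9,r3:-2,r4:36,r5:Add3
cycle 10: CDB Add1=7; issue MUL r0<-Mul1 // r0:Mul1,r1:Add2,r2:9,r3:-2,r4:36,r5:Add3
cycle 11: CDB Add3=27; issue SUB r4<-Add1 // r0:Mul1,r1:Add2,r2:9,r3:-2,r4:Add1,r5:27
cycle 12: - // r0:Mul1,r1:Add2,r2:9,r3:-2,r4:Add1,r5:27
cycle 13: - // r0:Mul1,r1:Add2,r2:9,r3:-2,r4:Add1,r5:27
cycle 14: CDB Add2=29 // r0:Mul1,r1:29,r2:9,r3:-2,r4:Add1,r5:27
cycle 15: CDB Mul1=-18 // r0:-18,r1:29,r2:9,r3:-2,r4:Add1,r5:27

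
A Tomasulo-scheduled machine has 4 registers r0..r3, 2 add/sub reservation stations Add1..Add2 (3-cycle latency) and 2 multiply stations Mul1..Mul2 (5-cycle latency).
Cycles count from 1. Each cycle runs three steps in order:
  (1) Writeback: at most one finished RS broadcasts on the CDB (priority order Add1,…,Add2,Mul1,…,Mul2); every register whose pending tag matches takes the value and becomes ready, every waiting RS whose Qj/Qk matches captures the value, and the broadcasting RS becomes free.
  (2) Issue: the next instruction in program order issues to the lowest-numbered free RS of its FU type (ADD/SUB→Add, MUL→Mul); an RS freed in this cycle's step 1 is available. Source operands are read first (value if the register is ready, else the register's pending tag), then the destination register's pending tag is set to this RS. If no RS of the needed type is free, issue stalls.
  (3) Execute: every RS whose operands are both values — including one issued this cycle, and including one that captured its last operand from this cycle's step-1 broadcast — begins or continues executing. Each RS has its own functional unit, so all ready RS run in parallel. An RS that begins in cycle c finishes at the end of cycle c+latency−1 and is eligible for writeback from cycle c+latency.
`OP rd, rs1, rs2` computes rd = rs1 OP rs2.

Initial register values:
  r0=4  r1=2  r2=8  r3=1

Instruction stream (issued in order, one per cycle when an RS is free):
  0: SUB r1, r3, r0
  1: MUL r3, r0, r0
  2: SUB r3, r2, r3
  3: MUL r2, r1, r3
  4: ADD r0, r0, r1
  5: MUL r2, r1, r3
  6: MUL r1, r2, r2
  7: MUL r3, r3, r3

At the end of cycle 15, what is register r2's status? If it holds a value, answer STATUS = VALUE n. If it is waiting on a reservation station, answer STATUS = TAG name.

c1: issue SUB r1<-Add1 | r0:4,r1:Add1,r2:8,r3:1
c2: issue MUL r3<-Mul1 | r0:4,r1:Add1,r2:8,r3:Mul1
c3: issue SUB r3<-Add2 | r0:4,r1:Add1,r2:8,r3:Add2
c4: CDB Add1=-3; issue MUL r2<-Mul2 | r0:4,r1:-3,r2:Mul2,r3:Add2
c5: issue ADD r0<-Add1 | r0:Add1,r1:-3,r2:Mul2,r3:Add2
c6: stall | r0:Add1,r1:-3,r2:Mul2,r3:Add2
c7: CDB Mul1=16; issue MUL r2<-Mul1 | r0:Add1,r1:-3,r2:Mul1,r3:Add2
c8: CDB Add1=1; stall | r0:1,r1:-3,r2:Mul1,r3:Add2
c9: stall | r0:1,r1:-3,r2:Mul1,r3:Add2
c10: CDB Add2=-8; stall | r0:1,r1:-3,r2:Mul1,r3:-8
c11: stall | r0:1,r1:-3,r2:Mul1,r3:-8
c12: stall | r0:1,r1:-3,r2:Mul1,r3:-8
c13: stall | r0:1,r1:-3,r2:Mul1,r3:-8
c14: stall | r0:1,r1:-3,r2:Mul1,r3:-8
c15: CDB Mul1=24; issue MUL r1<-Mul1 | r0:1,r1:Mul1,r2:24,r3:-8

STATUS = VALUE 24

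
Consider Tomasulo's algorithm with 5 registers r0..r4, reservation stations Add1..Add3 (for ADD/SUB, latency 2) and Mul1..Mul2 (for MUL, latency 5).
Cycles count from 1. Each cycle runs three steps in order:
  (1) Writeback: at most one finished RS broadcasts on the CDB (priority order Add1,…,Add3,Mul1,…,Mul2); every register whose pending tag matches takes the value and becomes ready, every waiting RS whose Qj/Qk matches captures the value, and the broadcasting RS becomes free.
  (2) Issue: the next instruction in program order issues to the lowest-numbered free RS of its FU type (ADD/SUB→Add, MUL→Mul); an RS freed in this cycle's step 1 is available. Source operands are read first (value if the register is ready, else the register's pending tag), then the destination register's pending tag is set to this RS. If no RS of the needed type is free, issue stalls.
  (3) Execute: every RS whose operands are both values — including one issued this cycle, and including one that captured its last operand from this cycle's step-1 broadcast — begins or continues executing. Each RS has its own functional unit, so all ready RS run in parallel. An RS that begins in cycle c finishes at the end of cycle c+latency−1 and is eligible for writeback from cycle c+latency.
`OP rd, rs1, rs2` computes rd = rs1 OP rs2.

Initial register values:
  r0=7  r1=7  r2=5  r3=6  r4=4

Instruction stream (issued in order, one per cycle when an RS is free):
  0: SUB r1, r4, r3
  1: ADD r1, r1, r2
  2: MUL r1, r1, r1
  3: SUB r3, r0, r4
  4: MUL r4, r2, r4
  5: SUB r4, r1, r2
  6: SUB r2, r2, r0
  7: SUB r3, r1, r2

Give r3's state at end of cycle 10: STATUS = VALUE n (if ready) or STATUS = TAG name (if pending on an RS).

STATUS = TAG Add3

cycle 1: issue SUB r1<-Add1 // r0:7,r1:Add1,r2:5,r3:6,r4:4
cycle 2: issue ADD r1<-Add2 // r0:7,r1:Add2,r2:5,r3:6,r4:4
cycle 3: CDB Add1=-2; issue MUL r1<-Mul1 // r0:7,r1:Mul1,r2:5,r3:6,r4:4
cycle 4: issue SUB r3<-Add1 // r0:7,r1:Mul1,r2:5,r3:Add1,r4:4
cycle 5: CDB Add2=3; issue MUL r4<-Mul2 // r0:7,r1:Mul1,r2:5,r3:Add1,r4:Mul2
cycle 6: CDB Add1=3; issue SUB r4<-Add1 // r0:7,r1:Mul1,r2:5,r3:3,r4:Add1
cycle 7: issue SUB r2<-Add2 // r0:7,r1:Mul1,r2:Add2,r3:3,r4:Add1
cycle 8: issue SUB r3<-Add3 // r0:7,r1:Mul1,r2:Add2,r3:Add3,r4:Add1
cycle 9: CDB Add2=-2 // r0:7,r1:Mul1,r2:-2,r3:Add3,r4:Add1
cycle 10: CDB Mul1=9 // r0:7,r1:9,r2:-2,r3:Add3,r4:Add1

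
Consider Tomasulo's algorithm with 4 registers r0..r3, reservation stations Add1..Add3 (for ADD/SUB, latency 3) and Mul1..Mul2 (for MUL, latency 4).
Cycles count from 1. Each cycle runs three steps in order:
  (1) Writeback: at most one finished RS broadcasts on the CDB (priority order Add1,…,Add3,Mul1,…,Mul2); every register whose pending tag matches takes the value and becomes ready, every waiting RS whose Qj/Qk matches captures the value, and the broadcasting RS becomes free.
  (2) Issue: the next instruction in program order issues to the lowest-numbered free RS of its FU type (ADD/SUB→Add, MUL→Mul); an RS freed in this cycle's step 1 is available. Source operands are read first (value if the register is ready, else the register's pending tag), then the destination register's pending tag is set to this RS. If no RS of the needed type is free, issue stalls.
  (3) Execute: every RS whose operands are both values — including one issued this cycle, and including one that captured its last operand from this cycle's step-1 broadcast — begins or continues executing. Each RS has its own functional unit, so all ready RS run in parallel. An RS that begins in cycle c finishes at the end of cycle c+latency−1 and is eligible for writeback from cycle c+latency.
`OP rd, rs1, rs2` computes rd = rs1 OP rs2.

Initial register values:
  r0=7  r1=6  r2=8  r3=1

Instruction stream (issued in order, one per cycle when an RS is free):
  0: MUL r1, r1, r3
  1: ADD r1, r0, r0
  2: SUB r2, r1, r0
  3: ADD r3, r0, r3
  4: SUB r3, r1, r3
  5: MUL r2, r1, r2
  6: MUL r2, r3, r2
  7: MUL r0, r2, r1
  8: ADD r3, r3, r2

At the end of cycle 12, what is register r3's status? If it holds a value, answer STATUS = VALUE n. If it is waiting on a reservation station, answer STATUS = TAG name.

STATUS = VALUE 6

  c1: issue MUL r1<-Mul1  regs: r0:7,r1:Mul1,r2:8,r3:1
  c2: issue ADD r1<-Add1  regs: r0:7,r1:Add1,r2:8,r3:1
  c3: issue SUB r2<-Add2  regs: r0:7,r1:Add1,r2:Add2,r3:1
  c4: issue ADD r3<-Add3  regs: r0:7,r1:Add1,r2:Add2,r3:Add3
  c5: CDB Add1=14; issue SUB r3<-Add1  regs: r0:7,r1:14,r2:Add2,r3:Add1
  c6: CDB Mul1=6; issue MUL r2<-Mul1  regs: r0:7,r1:14,r2:Mul1,r3:Add1
  c7: CDB Add3=8; issue MUL r2<-Mul2  regs: r0:7,r1:14,r2:Mul2,r3:Add1
  c8: CDB Add2=7; stall  regs: r0:7,r1:14,r2:Mul2,r3:Add1
  c9: stall  regs: r0:7,r1:14,r2:Mul2,r3:Add1
  c10: CDB Add1=6; stall  regs: r0:7,r1:14,r2:Mul2,r3:6
  c11: stall  regs: r0:7,r1:14,r2:Mul2,r3:6
  c12: CDB Mul1=98; issue MUL r0<-Mul1  regs: r0:Mul1,r1:14,r2:Mul2,r3:6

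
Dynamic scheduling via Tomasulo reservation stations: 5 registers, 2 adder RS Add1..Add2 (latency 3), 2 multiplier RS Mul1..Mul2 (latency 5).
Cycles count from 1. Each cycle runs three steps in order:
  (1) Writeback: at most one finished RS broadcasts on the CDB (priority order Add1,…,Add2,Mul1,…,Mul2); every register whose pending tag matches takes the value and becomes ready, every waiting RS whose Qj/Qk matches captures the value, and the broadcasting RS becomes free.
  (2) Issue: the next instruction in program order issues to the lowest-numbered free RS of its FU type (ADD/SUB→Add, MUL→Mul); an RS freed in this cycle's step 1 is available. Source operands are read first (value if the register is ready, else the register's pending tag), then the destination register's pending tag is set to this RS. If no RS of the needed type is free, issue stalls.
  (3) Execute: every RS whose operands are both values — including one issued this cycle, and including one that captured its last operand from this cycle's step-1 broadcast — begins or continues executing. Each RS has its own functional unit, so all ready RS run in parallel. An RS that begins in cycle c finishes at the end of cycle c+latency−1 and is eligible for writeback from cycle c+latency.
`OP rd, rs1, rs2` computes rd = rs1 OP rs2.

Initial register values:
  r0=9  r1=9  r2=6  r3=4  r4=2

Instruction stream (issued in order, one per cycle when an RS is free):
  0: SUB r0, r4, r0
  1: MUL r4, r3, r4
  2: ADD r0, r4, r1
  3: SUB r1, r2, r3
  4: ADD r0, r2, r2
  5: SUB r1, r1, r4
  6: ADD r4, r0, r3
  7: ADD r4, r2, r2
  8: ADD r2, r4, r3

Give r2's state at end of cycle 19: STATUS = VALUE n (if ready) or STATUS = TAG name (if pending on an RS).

STATUS = VALUE 16

c1: issue SUB r0<-Add1 | r0:Add1,r1:9,r2:6,r3:4,r4:2
c2: issue MUL r4<-Mul1 | r0:Add1,r1:9,r2:6,r3:4,r4:Mul1
c3: issue ADD r0<-Add2 | r0:Add2,r1:9,r2:6,r3:4,r4:Mul1
c4: CDB Add1=-7; issue SUB r1<-Add1 | r0:Add2,r1:Add1,r2:6,r3:4,r4:Mul1
c5: stall | r0:Add2,r1:Add1,r2:6,r3:4,r4:Mul1
c6: stall | r0:Add2,r1:Add1,r2:6,r3:4,r4:Mul1
c7: CDB Add1=2; issue ADD r0<-Add1 | r0:Add1,r1:2,r2:6,r3:4,r4:Mul1
c8: CDB Mul1=8; stall | r0:Add1,r1:2,r2:6,r3:4,r4:8
c9: stall | r0:Add1,r1:2,r2:6,r3:4,r4:8
c10: CDB Add1=12; issue SUB r1<-Add1 | r0:12,r1:Add1,r2:6,r3:4,r4:8
c11: CDB Add2=17; issue ADD r4<-Add2 | r0:12,r1:Add1,r2:6,r3:4,r4:Add2
c12: stall | r0:12,r1:Add1,r2:6,r3:4,r4:Add2
c13: CDB Add1=-6; issue ADD r4<-Add1 | r0:12,r1:-6,r2:6,r3:4,r4:Add1
c14: CDB Add2=16; issue ADD r2<-Add2 | r0:12,r1:-6,r2:Add2,r3:4,r4:Add1
c15: - | r0:12,r1:-6,r2:Add2,r3:4,r4:Add1
c16: CDB Add1=12 | r0:12,r1:-6,r2:Add2,r3:4,r4:12
c17: - | r0:12,r1:-6,r2:Add2,r3:4,r4:12
c18: - | r0:12,r1:-6,r2:Add2,r3:4,r4:12
c19: CDB Add2=16 | r0:12,r1:-6,r2:16,r3:4,r4:12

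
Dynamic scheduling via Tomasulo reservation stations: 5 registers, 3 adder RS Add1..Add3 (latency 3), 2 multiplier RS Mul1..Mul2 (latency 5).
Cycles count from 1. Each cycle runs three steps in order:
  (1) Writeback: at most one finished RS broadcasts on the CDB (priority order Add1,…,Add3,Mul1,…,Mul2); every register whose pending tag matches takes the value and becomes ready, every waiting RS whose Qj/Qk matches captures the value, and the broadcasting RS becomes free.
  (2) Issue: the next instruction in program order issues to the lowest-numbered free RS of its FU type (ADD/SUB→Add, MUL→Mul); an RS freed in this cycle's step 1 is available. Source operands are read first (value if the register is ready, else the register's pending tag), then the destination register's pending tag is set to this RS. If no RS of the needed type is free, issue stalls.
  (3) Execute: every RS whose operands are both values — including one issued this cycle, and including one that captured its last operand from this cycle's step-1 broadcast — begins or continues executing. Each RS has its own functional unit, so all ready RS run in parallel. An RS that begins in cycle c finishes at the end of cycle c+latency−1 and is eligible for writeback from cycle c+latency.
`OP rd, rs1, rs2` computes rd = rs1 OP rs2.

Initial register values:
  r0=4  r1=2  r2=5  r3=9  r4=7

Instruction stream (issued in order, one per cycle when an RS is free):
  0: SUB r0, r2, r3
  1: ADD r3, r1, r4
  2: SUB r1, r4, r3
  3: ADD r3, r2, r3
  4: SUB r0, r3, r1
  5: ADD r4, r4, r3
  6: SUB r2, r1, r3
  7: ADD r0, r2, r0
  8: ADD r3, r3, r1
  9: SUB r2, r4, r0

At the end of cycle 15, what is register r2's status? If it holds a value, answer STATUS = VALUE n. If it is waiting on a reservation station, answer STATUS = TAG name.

c1: issue SUB r0<-Add1 | r0:Add1,r1:2,r2:5,r3:9,r4:7
c2: issue ADD r3<-Add2 | r0:Add1,r1:2,r2:5,r3:Add2,r4:7
c3: issue SUB r1<-Add3 | r0:Add1,r1:Add3,r2:5,r3:Add2,r4:7
c4: CDB Add1=-4; issue ADD r3<-Add1 | r0:-4,r1:Add3,r2:5,r3:Add1,r4:7
c5: CDB Add2=9; issue SUB r0<-Add2 | r0:Add2,r1:Add3,r2:5,r3:Add1,r4:7
c6: stall | r0:Add2,r1:Add3,r2:5,r3:Add1,r4:7
c7: stall | r0:Add2,r1:Add3,r2:5,r3:Add1,r4:7
c8: CDB Add1=14; issue ADD r4<-Add1 | r0:Add2,r1:Add3,r2:5,r3:14,r4:Add1
c9: CDB Add3=-2; issue SUB r2<-Add3 | r0:Add2,r1:-2,r2:Add3,r3:14,r4:Add1
c10: stall | r0:Add2,r1:-2,r2:Add3,r3:14,r4:Add1
c11: CDB Add1=21; issue ADD r0<-Add1 | r0:Add1,r1:-2,r2:Add3,r3:14,r4:21
c12: CDB Add2=16; issue ADD r3<-Add2 | r0:Add1,r1:-2,r2:Add3,r3:Add2,r4:21
c13: CDB Add3=-16; issue SUB r2<-Add3 | r0:Add1,r1:-2,r2:Add3,r3:Add2,r4:21
c14: - | r0:Add1,r1:-2,r2:Add3,r3:Add2,r4:21
c15: CDB Add2=12 | r0:Add1,r1:-2,r2:Add3,r3:12,r4:21

STATUS = TAG Add3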